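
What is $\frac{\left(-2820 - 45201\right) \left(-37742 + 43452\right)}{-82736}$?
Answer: $\frac{137099955}{41368} \approx 3314.2$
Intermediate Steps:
$\frac{\left(-2820 - 45201\right) \left(-37742 + 43452\right)}{-82736} = \left(-48021\right) 5710 \left(- \frac{1}{82736}\right) = \left(-274199910\right) \left(- \frac{1}{82736}\right) = \frac{137099955}{41368}$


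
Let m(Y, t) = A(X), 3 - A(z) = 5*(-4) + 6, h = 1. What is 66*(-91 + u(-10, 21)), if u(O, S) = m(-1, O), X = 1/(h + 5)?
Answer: -4884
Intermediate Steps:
X = 1/6 (X = 1/(1 + 5) = 1/6 ≈ 0.16667)
A(z) = 17 (A(z) = 3 - (5*(-4) + 6) = 3 - (-20 + 6) = 3 - 1*(-14) = 3 + 14 = 17)
m(Y, t) = 17
u(O, S) = 17
66*(-91 + u(-10, 21)) = 66*(-91 + 17) = 66*(-74) = -4884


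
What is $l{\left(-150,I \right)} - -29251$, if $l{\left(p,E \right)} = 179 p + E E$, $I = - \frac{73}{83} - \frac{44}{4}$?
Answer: $\frac{17512685}{6889} \approx 2542.1$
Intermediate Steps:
$I = - \frac{986}{83}$ ($I = \left(-73\right) \frac{1}{83} - 11 = - \frac{73}{83} - 11 = - \frac{986}{83} \approx -11.88$)
$l{\left(p,E \right)} = E^{2} + 179 p$ ($l{\left(p,E \right)} = 179 p + E^{2} = E^{2} + 179 p$)
$l{\left(-150,I \right)} - -29251 = \left(\left(- \frac{986}{83}\right)^{2} + 179 \left(-150\right)\right) - -29251 = \left(\frac{972196}{6889} - 26850\right) + 29251 = - \frac{183997454}{6889} + 29251 = \frac{17512685}{6889}$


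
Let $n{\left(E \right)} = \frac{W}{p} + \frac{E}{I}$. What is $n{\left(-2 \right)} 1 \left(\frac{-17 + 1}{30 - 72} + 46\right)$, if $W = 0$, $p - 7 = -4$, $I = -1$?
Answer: $\frac{1948}{21} \approx 92.762$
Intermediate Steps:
$p = 3$ ($p = 7 - 4 = 3$)
$n{\left(E \right)} = - E$ ($n{\left(E \right)} = \frac{0}{3} + \frac{E}{-1} = 0 \cdot \frac{1}{3} + E \left(-1\right) = 0 - E = - E$)
$n{\left(-2 \right)} 1 \left(\frac{-17 + 1}{30 - 72} + 46\right) = \left(-1\right) \left(-2\right) 1 \left(\frac{-17 + 1}{30 - 72} + 46\right) = 2 \cdot 1 \left(- \frac{16}{-42} + 46\right) = 2 \left(\left(-16\right) \left(- \frac{1}{42}\right) + 46\right) = 2 \left(\frac{8}{21} + 46\right) = 2 \cdot \frac{974}{21} = \frac{1948}{21}$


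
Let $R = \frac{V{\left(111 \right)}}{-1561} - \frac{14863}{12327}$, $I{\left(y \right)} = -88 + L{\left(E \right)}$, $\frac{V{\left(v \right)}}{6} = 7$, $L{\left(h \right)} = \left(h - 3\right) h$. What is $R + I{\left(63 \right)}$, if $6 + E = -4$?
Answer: $\frac{112066271}{2748921} \approx 40.767$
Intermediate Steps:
$E = -10$ ($E = -6 - 4 = -10$)
$L{\left(h \right)} = h \left(-3 + h\right)$ ($L{\left(h \right)} = \left(-3 + h\right) h = h \left(-3 + h\right)$)
$V{\left(v \right)} = 42$ ($V{\left(v \right)} = 6 \cdot 7 = 42$)
$I{\left(y \right)} = 42$ ($I{\left(y \right)} = -88 - 10 \left(-3 - 10\right) = -88 - -130 = -88 + 130 = 42$)
$R = - \frac{3388411}{2748921}$ ($R = \frac{42}{-1561} - \frac{14863}{12327} = 42 \left(- \frac{1}{1561}\right) - \frac{14863}{12327} = - \frac{6}{223} - \frac{14863}{12327} = - \frac{3388411}{2748921} \approx -1.2326$)
$R + I{\left(63 \right)} = - \frac{3388411}{2748921} + 42 = \frac{112066271}{2748921}$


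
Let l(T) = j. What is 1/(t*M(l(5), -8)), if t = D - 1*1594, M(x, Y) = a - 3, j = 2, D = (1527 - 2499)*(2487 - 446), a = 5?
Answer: -1/3970892 ≈ -2.5183e-7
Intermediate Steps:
D = -1983852 (D = -972*2041 = -1983852)
l(T) = 2
M(x, Y) = 2 (M(x, Y) = 5 - 3 = 2)
t = -1985446 (t = -1983852 - 1*1594 = -1983852 - 1594 = -1985446)
1/(t*M(l(5), -8)) = 1/(-1985446*2) = 1/(-3970892) = -1/3970892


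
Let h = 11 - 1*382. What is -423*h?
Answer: 156933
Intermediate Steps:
h = -371 (h = 11 - 382 = -371)
-423*h = -423*(-371) = 156933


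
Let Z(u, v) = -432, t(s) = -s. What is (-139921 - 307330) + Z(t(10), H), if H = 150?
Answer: -447683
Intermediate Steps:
(-139921 - 307330) + Z(t(10), H) = (-139921 - 307330) - 432 = -447251 - 432 = -447683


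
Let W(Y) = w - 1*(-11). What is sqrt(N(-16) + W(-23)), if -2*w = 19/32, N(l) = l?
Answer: I*sqrt(339)/8 ≈ 2.3015*I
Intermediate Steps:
w = -19/64 (w = -19/(2*32) = -1/2*19/32 = -19/64 ≈ -0.29688)
W(Y) = 685/64 (W(Y) = -19/64 - 1*(-11) = -19/64 + 11 = 685/64)
sqrt(N(-16) + W(-23)) = sqrt(-16 + 685/64) = sqrt(-339/64) = I*sqrt(339)/8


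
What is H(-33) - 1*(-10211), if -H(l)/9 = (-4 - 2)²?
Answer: 9887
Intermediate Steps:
H(l) = -324 (H(l) = -9*(-4 - 2)² = -9*(-6)² = -9*36 = -324)
H(-33) - 1*(-10211) = -324 - 1*(-10211) = -324 + 10211 = 9887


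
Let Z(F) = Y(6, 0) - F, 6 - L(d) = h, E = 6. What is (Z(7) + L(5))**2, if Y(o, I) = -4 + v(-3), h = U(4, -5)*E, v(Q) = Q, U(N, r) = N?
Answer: 1024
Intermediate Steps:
h = 24 (h = 4*6 = 24)
Y(o, I) = -7 (Y(o, I) = -4 - 3 = -7)
L(d) = -18 (L(d) = 6 - 1*24 = 6 - 24 = -18)
Z(F) = -7 - F
(Z(7) + L(5))**2 = ((-7 - 1*7) - 18)**2 = ((-7 - 7) - 18)**2 = (-14 - 18)**2 = (-32)**2 = 1024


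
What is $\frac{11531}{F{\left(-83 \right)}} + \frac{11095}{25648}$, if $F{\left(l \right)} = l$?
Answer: $- \frac{42118029}{304112} \approx -138.5$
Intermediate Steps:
$\frac{11531}{F{\left(-83 \right)}} + \frac{11095}{25648} = \frac{11531}{-83} + \frac{11095}{25648} = 11531 \left(- \frac{1}{83}\right) + 11095 \cdot \frac{1}{25648} = - \frac{11531}{83} + \frac{1585}{3664} = - \frac{42118029}{304112}$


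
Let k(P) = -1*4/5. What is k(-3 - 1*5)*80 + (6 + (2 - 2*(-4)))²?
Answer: 192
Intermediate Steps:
k(P) = -⅘ (k(P) = -4*⅕ = -⅘)
k(-3 - 1*5)*80 + (6 + (2 - 2*(-4)))² = -⅘*80 + (6 + (2 - 2*(-4)))² = -64 + (6 + (2 + 8))² = -64 + (6 + 10)² = -64 + 16² = -64 + 256 = 192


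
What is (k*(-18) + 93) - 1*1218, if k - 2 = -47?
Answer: -315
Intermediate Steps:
k = -45 (k = 2 - 47 = -45)
(k*(-18) + 93) - 1*1218 = (-45*(-18) + 93) - 1*1218 = (810 + 93) - 1218 = 903 - 1218 = -315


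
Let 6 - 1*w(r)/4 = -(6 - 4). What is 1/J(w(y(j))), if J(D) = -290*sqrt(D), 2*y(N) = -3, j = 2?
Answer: -sqrt(2)/2320 ≈ -0.00060957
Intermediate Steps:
y(N) = -3/2 (y(N) = (1/2)*(-3) = -3/2)
w(r) = 32 (w(r) = 24 - (-4)*(6 - 4) = 24 - (-4)*2 = 24 - 4*(-2) = 24 + 8 = 32)
1/J(w(y(j))) = 1/(-1160*sqrt(2)) = -sqrt(2)/2320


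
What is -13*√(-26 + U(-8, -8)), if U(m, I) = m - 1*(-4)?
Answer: -13*I*√30 ≈ -71.204*I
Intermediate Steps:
U(m, I) = 4 + m (U(m, I) = m + 4 = 4 + m)
-13*√(-26 + U(-8, -8)) = -13*√(-26 + (4 - 8)) = -13*√(-26 - 4) = -13*I*√30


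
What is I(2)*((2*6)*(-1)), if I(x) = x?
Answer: -24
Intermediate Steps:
I(2)*((2*6)*(-1)) = 2*((2*6)*(-1)) = 2*(12*(-1)) = 2*(-12) = -24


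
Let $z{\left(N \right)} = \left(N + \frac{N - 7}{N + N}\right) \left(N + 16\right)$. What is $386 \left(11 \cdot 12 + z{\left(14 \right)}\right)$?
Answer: $215967$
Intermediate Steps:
$z{\left(N \right)} = \left(16 + N\right) \left(N + \frac{-7 + N}{2 N}\right)$ ($z{\left(N \right)} = \left(N + \frac{-7 + N}{2 N}\right) \left(16 + N\right) = \left(16 + N\right) \left(N + \frac{-7 + N}{2 N}\right)$)
$386 \left(11 \cdot 12 + z{\left(14 \right)}\right) = 386 \left(11 \cdot 12 + \left(\frac{9}{2} + 14^{2} - \frac{56}{14} + \frac{33}{2} \cdot 14\right)\right) = 386 \left(132 + \left(\frac{9}{2} + 196 - 4 + 231\right)\right) = 386 \left(132 + \frac{855}{2}\right) = 386 \cdot \frac{1119}{2} = 215967$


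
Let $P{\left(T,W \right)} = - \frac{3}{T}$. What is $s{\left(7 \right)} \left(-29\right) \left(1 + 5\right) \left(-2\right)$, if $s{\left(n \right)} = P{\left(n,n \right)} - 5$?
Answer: $- \frac{13224}{7} \approx -1889.1$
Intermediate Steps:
$s{\left(n \right)} = -5 - \frac{3}{n}$ ($s{\left(n \right)} = - \frac{3}{n} - 5 = -5 - \frac{3}{n}$)
$s{\left(7 \right)} \left(-29\right) \left(1 + 5\right) \left(-2\right) = \left(-5 - \frac{3}{7}\right) \left(-29\right) \left(1 + 5\right) \left(-2\right) = \left(-5 - \frac{3}{7}\right) \left(-29\right) 6 \left(-2\right) = \left(-5 - \frac{3}{7}\right) \left(-29\right) \left(-12\right) = \left(- \frac{38}{7}\right) \left(-29\right) \left(-12\right) = \frac{1102}{7} \left(-12\right) = - \frac{13224}{7}$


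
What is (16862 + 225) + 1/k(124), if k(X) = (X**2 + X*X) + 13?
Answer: 525681556/30765 ≈ 17087.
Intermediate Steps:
k(X) = 13 + 2*X**2 (k(X) = (X**2 + X**2) + 13 = 2*X**2 + 13 = 13 + 2*X**2)
(16862 + 225) + 1/k(124) = (16862 + 225) + 1/(13 + 2*124**2) = 17087 + 1/(13 + 2*15376) = 17087 + 1/(13 + 30752) = 17087 + 1/30765 = 525681556/30765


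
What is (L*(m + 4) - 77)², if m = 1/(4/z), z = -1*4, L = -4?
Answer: 7921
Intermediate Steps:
z = -4
m = -1 (m = 1/(4/(-4)) = 1/(4*(-¼)) = 1/(-1) = -1)
(L*(m + 4) - 77)² = (-4*(-1 + 4) - 77)² = (-4*3 - 77)² = (-12 - 77)² = (-89)² = 7921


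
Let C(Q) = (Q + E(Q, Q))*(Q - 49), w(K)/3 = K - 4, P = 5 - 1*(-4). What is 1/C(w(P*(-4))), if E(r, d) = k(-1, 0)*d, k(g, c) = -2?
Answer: -1/20280 ≈ -4.9310e-5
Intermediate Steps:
P = 9 (P = 5 + 4 = 9)
w(K) = -12 + 3*K (w(K) = 3*(K - 4) = 3*(-4 + K) = -12 + 3*K)
E(r, d) = -2*d
C(Q) = -Q*(-49 + Q) (C(Q) = (Q - 2*Q)*(Q - 49) = (-Q)*(-49 + Q) = -Q*(-49 + Q))
1/C(w(P*(-4))) = 1/((-12 + 3*(9*(-4)))*(49 - (-12 + 3*(9*(-4))))) = 1/((-12 + 3*(-36))*(49 - (-12 + 3*(-36)))) = 1/((-12 - 108)*(49 - (-12 - 108))) = 1/(-120*(49 - 1*(-120))) = 1/(-120*(49 + 120)) = 1/(-120*169) = 1/(-20280) = -1/20280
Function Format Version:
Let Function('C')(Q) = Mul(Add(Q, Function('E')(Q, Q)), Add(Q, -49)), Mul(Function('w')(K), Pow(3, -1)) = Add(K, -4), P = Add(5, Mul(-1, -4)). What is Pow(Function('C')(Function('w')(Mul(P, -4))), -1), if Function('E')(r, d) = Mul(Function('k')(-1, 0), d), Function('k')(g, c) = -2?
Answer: Rational(-1, 20280) ≈ -4.9310e-5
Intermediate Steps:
P = 9 (P = Add(5, 4) = 9)
Function('w')(K) = Add(-12, Mul(3, K)) (Function('w')(K) = Mul(3, Add(K, -4)) = Mul(3, Add(-4, K)) = Add(-12, Mul(3, K)))
Function('E')(r, d) = Mul(-2, d)
Function('C')(Q) = Mul(-1, Q, Add(-49, Q)) (Function('C')(Q) = Mul(Add(Q, Mul(-2, Q)), Add(Q, -49)) = Mul(Mul(-1, Q), Add(-49, Q)) = Mul(-1, Q, Add(-49, Q)))
Pow(Function('C')(Function('w')(Mul(P, -4))), -1) = Pow(Mul(Add(-12, Mul(3, Mul(9, -4))), Add(49, Mul(-1, Add(-12, Mul(3, Mul(9, -4)))))), -1) = Pow(Mul(Add(-12, Mul(3, -36)), Add(49, Mul(-1, Add(-12, Mul(3, -36))))), -1) = Pow(Mul(Add(-12, -108), Add(49, Mul(-1, Add(-12, -108)))), -1) = Pow(Mul(-120, Add(49, Mul(-1, -120))), -1) = Pow(Mul(-120, Add(49, 120)), -1) = Pow(Mul(-120, 169), -1) = Pow(-20280, -1) = Rational(-1, 20280)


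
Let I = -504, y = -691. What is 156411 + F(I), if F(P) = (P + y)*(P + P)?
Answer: 1360971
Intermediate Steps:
F(P) = 2*P*(-691 + P) (F(P) = (P - 691)*(P + P) = (-691 + P)*(2*P) = 2*P*(-691 + P))
156411 + F(I) = 156411 + 2*(-504)*(-691 - 504) = 156411 + 2*(-504)*(-1195) = 156411 + 1204560 = 1360971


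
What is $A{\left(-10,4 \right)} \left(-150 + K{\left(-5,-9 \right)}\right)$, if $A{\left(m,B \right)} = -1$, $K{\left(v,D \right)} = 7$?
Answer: $143$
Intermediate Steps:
$A{\left(-10,4 \right)} \left(-150 + K{\left(-5,-9 \right)}\right) = - (-150 + 7) = \left(-1\right) \left(-143\right) = 143$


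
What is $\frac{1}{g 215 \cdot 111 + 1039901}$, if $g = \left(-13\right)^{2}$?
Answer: $\frac{1}{5073086} \approx 1.9712 \cdot 10^{-7}$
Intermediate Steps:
$g = 169$
$\frac{1}{g 215 \cdot 111 + 1039901} = \frac{1}{169 \cdot 215 \cdot 111 + 1039901} = \frac{1}{36335 \cdot 111 + 1039901} = \frac{1}{4033185 + 1039901} = \frac{1}{5073086}$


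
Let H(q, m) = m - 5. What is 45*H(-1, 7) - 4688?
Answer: -4598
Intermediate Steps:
H(q, m) = -5 + m
45*H(-1, 7) - 4688 = 45*(-5 + 7) - 4688 = 45*2 - 4688 = 90 - 4688 = -4598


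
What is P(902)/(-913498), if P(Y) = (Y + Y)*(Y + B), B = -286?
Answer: -555632/456749 ≈ -1.2165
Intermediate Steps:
P(Y) = 2*Y*(-286 + Y) (P(Y) = (Y + Y)*(Y - 286) = (2*Y)*(-286 + Y) = 2*Y*(-286 + Y))
P(902)/(-913498) = (2*902*(-286 + 902))/(-913498) = (2*902*616)*(-1/913498) = 1111264*(-1/913498) = -555632/456749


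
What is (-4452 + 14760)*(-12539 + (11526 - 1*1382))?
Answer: -24687660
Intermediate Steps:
(-4452 + 14760)*(-12539 + (11526 - 1*1382)) = 10308*(-12539 + (11526 - 1382)) = 10308*(-12539 + 10144) = 10308*(-2395) = -24687660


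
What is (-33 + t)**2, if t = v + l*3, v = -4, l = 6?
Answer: 361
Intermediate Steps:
t = 14 (t = -4 + 6*3 = -4 + 18 = 14)
(-33 + t)**2 = (-33 + 14)**2 = (-19)**2 = 361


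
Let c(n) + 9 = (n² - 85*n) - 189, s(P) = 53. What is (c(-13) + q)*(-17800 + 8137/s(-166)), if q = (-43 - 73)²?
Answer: -13591241916/53 ≈ -2.5644e+8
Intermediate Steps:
c(n) = -198 + n² - 85*n (c(n) = -9 + ((n² - 85*n) - 189) = -9 + (-189 + n² - 85*n) = -198 + n² - 85*n)
q = 13456 (q = (-116)² = 13456)
(c(-13) + q)*(-17800 + 8137/s(-166)) = ((-198 + (-13)² - 85*(-13)) + 13456)*(-17800 + 8137/53) = ((-198 + 169 + 1105) + 13456)*(-17800 + 8137*(1/53)) = (1076 + 13456)*(-17800 + 8137/53) = 14532*(-935263/53) = -13591241916/53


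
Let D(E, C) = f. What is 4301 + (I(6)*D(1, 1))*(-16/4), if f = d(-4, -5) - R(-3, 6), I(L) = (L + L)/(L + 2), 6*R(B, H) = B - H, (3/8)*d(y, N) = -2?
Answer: 4324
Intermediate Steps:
d(y, N) = -16/3 (d(y, N) = (8/3)*(-2) = -16/3)
R(B, H) = -H/6 + B/6 (R(B, H) = (B - H)/6 = -H/6 + B/6)
I(L) = 2*L/(2 + L) (I(L) = (2*L)/(2 + L) = 2*L/(2 + L))
f = -23/6 (f = -16/3 - (-⅙*6 + (⅙)*(-3)) = -16/3 - (-1 - ½) = -16/3 - 1*(-3/2) = -16/3 + 3/2 = -23/6 ≈ -3.8333)
D(E, C) = -23/6
4301 + (I(6)*D(1, 1))*(-16/4) = 4301 + ((2*6/(2 + 6))*(-23/6))*(-16/4) = 4301 + ((2*6/8)*(-23/6))*(-16*¼) = 4301 + ((2*6*(⅛))*(-23/6))*(-4) = 4301 + ((3/2)*(-23/6))*(-4) = 4301 - 23/4*(-4) = 4301 + 23 = 4324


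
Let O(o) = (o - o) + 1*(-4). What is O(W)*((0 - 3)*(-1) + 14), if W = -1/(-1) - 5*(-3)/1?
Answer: -68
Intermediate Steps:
W = 16 (W = -1*(-1) + 15*1 = 1 + 15 = 16)
O(o) = -4 (O(o) = 0 - 4 = -4)
O(W)*((0 - 3)*(-1) + 14) = -4*((0 - 3)*(-1) + 14) = -4*(-3*(-1) + 14) = -4*(3 + 14) = -4*17 = -68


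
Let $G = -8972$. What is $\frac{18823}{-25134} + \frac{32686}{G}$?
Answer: $- \frac{123801235}{28187781} \approx -4.392$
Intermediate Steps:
$\frac{18823}{-25134} + \frac{32686}{G} = \frac{18823}{-25134} + \frac{32686}{-8972} = 18823 \left(- \frac{1}{25134}\right) + 32686 \left(- \frac{1}{8972}\right) = - \frac{18823}{25134} - \frac{16343}{4486} = - \frac{123801235}{28187781}$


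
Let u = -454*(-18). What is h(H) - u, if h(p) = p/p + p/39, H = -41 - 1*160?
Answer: -106290/13 ≈ -8176.2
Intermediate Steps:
H = -201 (H = -41 - 160 = -201)
h(p) = 1 + p/39 (h(p) = 1 + p*(1/39) = 1 + p/39)
u = 8172
h(H) - u = (1 + (1/39)*(-201)) - 1*8172 = (1 - 67/13) - 8172 = -54/13 - 8172 = -106290/13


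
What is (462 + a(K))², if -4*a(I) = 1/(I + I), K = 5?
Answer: 341473441/1600 ≈ 2.1342e+5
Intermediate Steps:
a(I) = -1/(8*I) (a(I) = -1/(4*(I + I)) = -1/(2*I)/4 = -1/(8*I))
(462 + a(K))² = (462 - ⅛/5)² = (462 - ⅛*⅕)² = (462 - 1/40)² = (18479/40)² = 341473441/1600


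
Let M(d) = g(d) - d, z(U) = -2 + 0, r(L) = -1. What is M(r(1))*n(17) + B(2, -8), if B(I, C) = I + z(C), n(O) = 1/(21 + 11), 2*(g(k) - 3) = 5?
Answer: 13/64 ≈ 0.20313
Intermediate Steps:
z(U) = -2
g(k) = 11/2 (g(k) = 3 + (½)*5 = 3 + 5/2 = 11/2)
M(d) = 11/2 - d
n(O) = 1/32
B(I, C) = -2 + I (B(I, C) = I - 2 = -2 + I)
M(r(1))*n(17) + B(2, -8) = (11/2 - 1*(-1))*(1/32) + (-2 + 2) = (11/2 + 1)*(1/32) + 0 = (13/2)*(1/32) + 0 = 13/64 + 0 = 13/64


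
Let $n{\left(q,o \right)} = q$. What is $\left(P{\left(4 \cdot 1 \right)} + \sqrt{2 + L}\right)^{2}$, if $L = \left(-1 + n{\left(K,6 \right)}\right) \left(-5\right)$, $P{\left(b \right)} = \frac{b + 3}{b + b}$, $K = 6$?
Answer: $- \frac{1423}{64} + \frac{7 i \sqrt{23}}{4} \approx -22.234 + 8.3927 i$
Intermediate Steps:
$P{\left(b \right)} = \frac{3 + b}{2 b}$
$L = -25$ ($L = \left(-1 + 6\right) \left(-5\right) = 5 \left(-5\right) = -25$)
$\left(P{\left(4 \cdot 1 \right)} + \sqrt{2 + L}\right)^{2} = \left(\frac{3 + 4 \cdot 1}{2 \cdot 4 \cdot 1} + \sqrt{2 - 25}\right)^{2} = \left(\frac{3 + 4}{2 \cdot 4} + \sqrt{-23}\right)^{2} = \left(\frac{1}{2} \cdot \frac{1}{4} \cdot 7 + i \sqrt{23}\right)^{2} = \left(\frac{7}{8} + i \sqrt{23}\right)^{2}$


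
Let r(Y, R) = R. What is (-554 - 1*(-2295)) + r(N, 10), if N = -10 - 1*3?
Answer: 1751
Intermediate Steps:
N = -13 (N = -10 - 3 = -13)
(-554 - 1*(-2295)) + r(N, 10) = (-554 - 1*(-2295)) + 10 = (-554 + 2295) + 10 = 1741 + 10 = 1751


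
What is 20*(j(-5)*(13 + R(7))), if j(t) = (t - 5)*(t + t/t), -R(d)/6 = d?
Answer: -23200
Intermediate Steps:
R(d) = -6*d
j(t) = (1 + t)*(-5 + t) (j(t) = (-5 + t)*(t + 1) = (-5 + t)*(1 + t) = (1 + t)*(-5 + t))
20*(j(-5)*(13 + R(7))) = 20*((-5 + (-5)² - 4*(-5))*(13 - 6*7)) = 20*((-5 + 25 + 20)*(13 - 42)) = 20*(40*(-29)) = 20*(-1160) = -23200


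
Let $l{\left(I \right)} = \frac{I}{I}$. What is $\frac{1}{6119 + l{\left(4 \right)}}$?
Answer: $\frac{1}{6120} \approx 0.0001634$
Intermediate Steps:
$l{\left(I \right)} = 1$
$\frac{1}{6119 + l{\left(4 \right)}} = \frac{1}{6119 + 1} = \frac{1}{6120}$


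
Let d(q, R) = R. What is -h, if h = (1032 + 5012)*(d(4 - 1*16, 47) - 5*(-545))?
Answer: -16753968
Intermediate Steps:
h = 16753968 (h = (1032 + 5012)*(47 - 5*(-545)) = 6044*(47 + 2725) = 6044*2772 = 16753968)
-h = -1*16753968 = -16753968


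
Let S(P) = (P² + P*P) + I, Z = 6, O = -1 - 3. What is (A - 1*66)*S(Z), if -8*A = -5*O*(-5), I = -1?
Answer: -7597/2 ≈ -3798.5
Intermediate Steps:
O = -4
A = 25/2 (A = -(-5*(-4))*(-5)/8 = -5*(-5)/2 = -⅛*(-100) = 25/2 ≈ 12.500)
S(P) = -1 + 2*P² (S(P) = (P² + P*P) - 1 = (P² + P²) - 1 = 2*P² - 1 = -1 + 2*P²)
(A - 1*66)*S(Z) = (25/2 - 1*66)*(-1 + 2*6²) = (25/2 - 66)*(-1 + 2*36) = -107*(-1 + 72)/2 = -107/2*71 = -7597/2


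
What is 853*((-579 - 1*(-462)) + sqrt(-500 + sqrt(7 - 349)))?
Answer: -99801 + 853*sqrt(-500 + 3*I*sqrt(38)) ≈ -99448.0 + 19077.0*I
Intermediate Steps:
853*((-579 - 1*(-462)) + sqrt(-500 + sqrt(7 - 349))) = 853*((-579 + 462) + sqrt(-500 + sqrt(-342))) = 853*(-117 + sqrt(-500 + 3*I*sqrt(38))) = -99801 + 853*sqrt(-500 + 3*I*sqrt(38))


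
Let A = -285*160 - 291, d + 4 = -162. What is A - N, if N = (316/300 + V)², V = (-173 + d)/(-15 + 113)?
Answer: -2479459235989/54022500 ≈ -45897.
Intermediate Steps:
d = -166 (d = -4 - 162 = -166)
V = -339/98 (V = (-173 - 166)/(-15 + 113) = -339/98 ≈ -3.4592)
A = -45891 (A = -45600 - 291 = -45891)
N = 312688489/54022500 (N = (316/300 - 339/98)² = (316*(1/300) - 339/98)² = (79/75 - 339/98)² = (-17683/7350)² = 312688489/54022500 ≈ 5.7881)
A - N = -45891 - 1*312688489/54022500 = -45891 - 312688489/54022500 = -2479459235989/54022500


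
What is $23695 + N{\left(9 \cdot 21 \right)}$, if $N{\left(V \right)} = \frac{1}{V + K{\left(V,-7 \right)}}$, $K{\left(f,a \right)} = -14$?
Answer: $\frac{4146626}{175} \approx 23695.0$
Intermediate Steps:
$N{\left(V \right)} = \frac{1}{-14 + V}$ ($N{\left(V \right)} = \frac{1}{V - 14} = \frac{1}{-14 + V}$)
$23695 + N{\left(9 \cdot 21 \right)} = 23695 + \frac{1}{-14 + 9 \cdot 21} = 23695 + \frac{1}{-14 + 189} = 23695 + \frac{1}{175} = \frac{4146626}{175}$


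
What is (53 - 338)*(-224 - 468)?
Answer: 197220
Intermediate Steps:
(53 - 338)*(-224 - 468) = -285*(-692) = 197220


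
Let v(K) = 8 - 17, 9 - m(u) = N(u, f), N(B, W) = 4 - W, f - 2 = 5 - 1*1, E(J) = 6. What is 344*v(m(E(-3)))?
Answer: -3096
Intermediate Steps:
f = 6 (f = 2 + (5 - 1*1) = 2 + (5 - 1) = 2 + 4 = 6)
m(u) = 11 (m(u) = 9 - (4 - 1*6) = 9 - (4 - 6) = 9 - 1*(-2) = 9 + 2 = 11)
v(K) = -9
344*v(m(E(-3))) = 344*(-9) = -3096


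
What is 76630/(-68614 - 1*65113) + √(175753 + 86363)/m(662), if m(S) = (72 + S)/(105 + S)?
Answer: -76630/133727 + 6903*√809/367 ≈ 534.42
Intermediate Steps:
m(S) = (72 + S)/(105 + S)
76630/(-68614 - 1*65113) + √(175753 + 86363)/m(662) = 76630/(-68614 - 1*65113) + √(175753 + 86363)/(((72 + 662)/(105 + 662))) = 76630/(-68614 - 65113) + √262116/((734/767)) = 76630/(-133727) + (18*√809)/(((1/767)*734)) = 76630*(-1/133727) + (18*√809)/(734/767) = -76630/133727 + (18*√809)*(767/734) = -76630/133727 + 6903*√809/367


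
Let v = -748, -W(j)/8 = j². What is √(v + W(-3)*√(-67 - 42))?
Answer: 2*√(-187 - 18*I*√109) ≈ 12.499 - 30.07*I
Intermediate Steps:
W(j) = -8*j²
√(v + W(-3)*√(-67 - 42)) = √(-748 + (-8*(-3)²)*√(-67 - 42)) = √(-748 + (-8*9)*√(-109)) = √(-748 - 72*I*√109)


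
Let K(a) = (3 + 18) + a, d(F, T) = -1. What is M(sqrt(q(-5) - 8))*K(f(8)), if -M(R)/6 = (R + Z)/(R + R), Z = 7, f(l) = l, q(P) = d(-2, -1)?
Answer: -87 + 203*I ≈ -87.0 + 203.0*I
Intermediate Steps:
q(P) = -1
K(a) = 21 + a
M(R) = -3*(7 + R)/R (M(R) = -6*(R + 7)/(R + R) = -6*(7 + R)/(2*R) = -6*(7 + R)*1/(2*R) = -3*(7 + R)/R)
M(sqrt(q(-5) - 8))*K(f(8)) = (-3 - 21/sqrt(-1 - 8))*(21 + 8) = (-3 - 21*(-I/3))*29 = (-3 - (-7)*I)*29 = (-3 + 7*I)*29 = -87 + 203*I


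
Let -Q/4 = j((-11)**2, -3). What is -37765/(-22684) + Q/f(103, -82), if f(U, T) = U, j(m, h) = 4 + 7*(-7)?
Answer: 7972915/2336452 ≈ 3.4124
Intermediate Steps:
j(m, h) = -45 (j(m, h) = 4 - 49 = -45)
Q = 180 (Q = -4*(-45) = 180)
-37765/(-22684) + Q/f(103, -82) = -37765/(-22684) + 180/103 = -37765*(-1/22684) + 180*(1/103) = 37765/22684 + 180/103 = 7972915/2336452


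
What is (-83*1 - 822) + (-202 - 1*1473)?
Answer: -2580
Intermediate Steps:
(-83*1 - 822) + (-202 - 1*1473) = (-83 - 822) + (-202 - 1473) = -905 - 1675 = -2580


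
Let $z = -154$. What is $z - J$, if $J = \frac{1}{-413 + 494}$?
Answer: $- \frac{12475}{81} \approx -154.01$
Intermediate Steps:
$J = \frac{1}{81} \approx 0.012346$
$z - J = -154 - \frac{1}{81} = - \frac{12475}{81}$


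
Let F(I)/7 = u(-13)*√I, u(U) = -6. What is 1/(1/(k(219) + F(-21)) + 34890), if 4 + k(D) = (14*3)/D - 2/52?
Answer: 7*(-1043*I + 11388*√21)/(8*(-31841249*I + 347661405*√21)) ≈ 2.8662e-5 - 4.2664e-12*I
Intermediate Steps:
k(D) = -105/26 + 42/D (k(D) = -4 + ((14*3)/D - 2/52) = -4 + (42/D - 2*1/52) = -4 + (42/D - 1/26) = -4 + (-1/26 + 42/D) = -105/26 + 42/D)
F(I) = -42*√I (F(I) = 7*(-6*√I) = -42*√I)
1/(1/(k(219) + F(-21)) + 34890) = 1/(1/((-105/26 + 42/219) - 42*I*√21) + 34890) = 1/(1/((-105/26 + 42*(1/219)) - 42*I*√21) + 34890) = 1/(1/((-105/26 + 14/73) - 42*I*√21) + 34890) = 1/(1/(-7301/1898 - 42*I*√21) + 34890) = 1/(34890 + 1/(-7301/1898 - 42*I*√21))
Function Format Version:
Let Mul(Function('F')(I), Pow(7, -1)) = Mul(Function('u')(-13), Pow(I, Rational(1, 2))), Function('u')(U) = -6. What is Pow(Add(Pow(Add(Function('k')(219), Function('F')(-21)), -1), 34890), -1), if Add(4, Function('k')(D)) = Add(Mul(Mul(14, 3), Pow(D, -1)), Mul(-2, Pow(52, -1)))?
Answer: Mul(Rational(7, 8), Pow(Add(Mul(-31841249, I), Mul(347661405, Pow(21, Rational(1, 2)))), -1), Add(Mul(-1043, I), Mul(11388, Pow(21, Rational(1, 2))))) ≈ Add(2.8662e-5, Mul(-4.2664e-12, I))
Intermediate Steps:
Function('k')(D) = Add(Rational(-105, 26), Mul(42, Pow(D, -1))) (Function('k')(D) = Add(-4, Add(Mul(Mul(14, 3), Pow(D, -1)), Mul(-2, Pow(52, -1)))) = Add(-4, Add(Mul(42, Pow(D, -1)), Mul(-2, Rational(1, 52)))) = Add(-4, Add(Mul(42, Pow(D, -1)), Rational(-1, 26))) = Add(-4, Add(Rational(-1, 26), Mul(42, Pow(D, -1)))) = Add(Rational(-105, 26), Mul(42, Pow(D, -1))))
Function('F')(I) = Mul(-42, Pow(I, Rational(1, 2))) (Function('F')(I) = Mul(7, Mul(-6, Pow(I, Rational(1, 2)))) = Mul(-42, Pow(I, Rational(1, 2))))
Pow(Add(Pow(Add(Function('k')(219), Function('F')(-21)), -1), 34890), -1) = Pow(Add(Pow(Add(Add(Rational(-105, 26), Mul(42, Pow(219, -1))), Mul(-42, Pow(-21, Rational(1, 2)))), -1), 34890), -1) = Pow(Add(Pow(Add(Add(Rational(-105, 26), Mul(42, Rational(1, 219))), Mul(-42, Mul(I, Pow(21, Rational(1, 2))))), -1), 34890), -1) = Pow(Add(Pow(Add(Add(Rational(-105, 26), Rational(14, 73)), Mul(-42, I, Pow(21, Rational(1, 2)))), -1), 34890), -1) = Pow(Add(Pow(Add(Rational(-7301, 1898), Mul(-42, I, Pow(21, Rational(1, 2)))), -1), 34890), -1) = Pow(Add(34890, Pow(Add(Rational(-7301, 1898), Mul(-42, I, Pow(21, Rational(1, 2)))), -1)), -1)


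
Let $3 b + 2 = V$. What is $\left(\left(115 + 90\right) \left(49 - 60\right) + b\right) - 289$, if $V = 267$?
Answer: $- \frac{7367}{3} \approx -2455.7$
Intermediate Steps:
$b = \frac{265}{3}$ ($b = - \frac{2}{3} + \frac{1}{3} \cdot 267 = - \frac{2}{3} + 89 = \frac{265}{3} \approx 88.333$)
$\left(\left(115 + 90\right) \left(49 - 60\right) + b\right) - 289 = \left(\left(115 + 90\right) \left(49 - 60\right) + \frac{265}{3}\right) - 289 = \left(205 \left(-11\right) + \frac{265}{3}\right) - 289 = \left(-2255 + \frac{265}{3}\right) - 289 = - \frac{6500}{3} - 289 = - \frac{7367}{3}$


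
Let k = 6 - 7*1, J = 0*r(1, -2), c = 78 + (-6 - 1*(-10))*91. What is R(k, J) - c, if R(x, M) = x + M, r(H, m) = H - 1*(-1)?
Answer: -443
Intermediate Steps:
r(H, m) = 1 + H (r(H, m) = H + 1 = 1 + H)
c = 442 (c = 78 + (-6 + 10)*91 = 78 + 4*91 = 78 + 364 = 442)
J = 0 (J = 0*(1 + 1) = 0*2 = 0)
k = -1 (k = 6 - 7 = -1)
R(x, M) = M + x
R(k, J) - c = (0 - 1) - 1*442 = -1 - 442 = -443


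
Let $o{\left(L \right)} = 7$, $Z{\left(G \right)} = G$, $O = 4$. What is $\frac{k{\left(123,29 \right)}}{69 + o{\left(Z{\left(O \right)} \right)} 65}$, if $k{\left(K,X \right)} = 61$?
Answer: $\frac{61}{524} \approx 0.11641$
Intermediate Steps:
$\frac{k{\left(123,29 \right)}}{69 + o{\left(Z{\left(O \right)} \right)} 65} = \frac{61}{69 + 7 \cdot 65} = \frac{61}{69 + 455} = \frac{61}{524}$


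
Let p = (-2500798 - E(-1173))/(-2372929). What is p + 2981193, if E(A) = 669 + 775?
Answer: 7074161826539/2372929 ≈ 2.9812e+6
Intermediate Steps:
E(A) = 1444
p = 2502242/2372929 (p = (-2500798 - 1*1444)/(-2372929) = (-2500798 - 1444)*(-1/2372929) = -2502242*(-1/2372929) = 2502242/2372929 ≈ 1.0545)
p + 2981193 = 2502242/2372929 + 2981193 = 7074161826539/2372929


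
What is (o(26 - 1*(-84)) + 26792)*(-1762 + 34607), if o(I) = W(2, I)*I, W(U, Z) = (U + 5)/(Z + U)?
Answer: 7041672395/8 ≈ 8.8021e+8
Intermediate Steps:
W(U, Z) = (5 + U)/(U + Z)
o(I) = 7*I/(2 + I) (o(I) = ((5 + 2)/(2 + I))*I = (7/(2 + I))*I = 7*I/(2 + I))
(o(26 - 1*(-84)) + 26792)*(-1762 + 34607) = (7*(26 - 1*(-84))/(2 + (26 - 1*(-84))) + 26792)*(-1762 + 34607) = (7*(26 + 84)/(2 + (26 + 84)) + 26792)*32845 = (7*110/(2 + 110) + 26792)*32845 = (7*110/112 + 26792)*32845 = (7*110*(1/112) + 26792)*32845 = (55/8 + 26792)*32845 = (214391/8)*32845 = 7041672395/8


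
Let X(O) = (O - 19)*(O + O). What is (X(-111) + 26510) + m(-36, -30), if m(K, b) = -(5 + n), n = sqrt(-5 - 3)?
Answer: 55365 - 2*I*sqrt(2) ≈ 55365.0 - 2.8284*I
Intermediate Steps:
n = 2*I*sqrt(2) (n = sqrt(-8) = 2*I*sqrt(2) ≈ 2.8284*I)
m(K, b) = -5 - 2*I*sqrt(2) (m(K, b) = -(5 + 2*I*sqrt(2)) = -5 - 2*I*sqrt(2))
X(O) = 2*O*(-19 + O) (X(O) = (-19 + O)*(2*O) = 2*O*(-19 + O))
(X(-111) + 26510) + m(-36, -30) = (2*(-111)*(-19 - 111) + 26510) + (-5 - 2*I*sqrt(2)) = (2*(-111)*(-130) + 26510) + (-5 - 2*I*sqrt(2)) = (28860 + 26510) + (-5 - 2*I*sqrt(2)) = 55370 + (-5 - 2*I*sqrt(2)) = 55365 - 2*I*sqrt(2)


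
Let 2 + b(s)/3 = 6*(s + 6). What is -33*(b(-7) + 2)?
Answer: 726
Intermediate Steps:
b(s) = 102 + 18*s (b(s) = -6 + 3*(6*(s + 6)) = -6 + 3*(6*(6 + s)) = -6 + 3*(36 + 6*s) = -6 + (108 + 18*s) = 102 + 18*s)
-33*(b(-7) + 2) = -33*((102 + 18*(-7)) + 2) = -33*((102 - 126) + 2) = -33*(-24 + 2) = -33*(-22) = 726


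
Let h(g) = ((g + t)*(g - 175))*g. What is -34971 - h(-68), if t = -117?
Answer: 3021969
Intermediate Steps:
h(g) = g*(-175 + g)*(-117 + g) (h(g) = ((g - 117)*(g - 175))*g = ((-117 + g)*(-175 + g))*g = ((-175 + g)*(-117 + g))*g = g*(-175 + g)*(-117 + g))
-34971 - h(-68) = -34971 - (-68)*(20475 + (-68)² - 292*(-68)) = -34971 - (-68)*(20475 + 4624 + 19856) = -34971 - (-68)*44955 = -34971 - 1*(-3056940) = -34971 + 3056940 = 3021969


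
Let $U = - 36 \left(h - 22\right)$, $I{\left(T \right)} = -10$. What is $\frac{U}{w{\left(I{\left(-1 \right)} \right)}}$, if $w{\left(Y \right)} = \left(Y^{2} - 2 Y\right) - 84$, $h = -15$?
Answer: $37$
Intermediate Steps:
$w{\left(Y \right)} = -84 + Y^{2} - 2 Y$
$U = 1332$ ($U = - 36 \left(-15 - 22\right) = \left(-36\right) \left(-37\right) = 1332$)
$\frac{U}{w{\left(I{\left(-1 \right)} \right)}} = \frac{1332}{-84 + \left(-10\right)^{2} - -20} = \frac{1332}{-84 + 100 + 20} = \frac{1332}{36} = 1332 \cdot \frac{1}{36} = 37$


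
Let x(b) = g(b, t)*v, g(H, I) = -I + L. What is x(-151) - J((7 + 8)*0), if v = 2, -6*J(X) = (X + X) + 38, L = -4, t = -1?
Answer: ⅓ ≈ 0.33333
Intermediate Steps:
g(H, I) = -4 - I (g(H, I) = -I - 4 = -4 - I)
J(X) = -19/3 - X/3 (J(X) = -((X + X) + 38)/6 = -(2*X + 38)/6 = -(38 + 2*X)/6 = -19/3 - X/3)
x(b) = -6 (x(b) = (-4 - 1*(-1))*2 = (-4 + 1)*2 = -3*2 = -6)
x(-151) - J((7 + 8)*0) = -6 - (-19/3 - (7 + 8)*0/3) = -6 - (-19/3 - 5*0) = -6 - (-19/3 - ⅓*0) = -6 - (-19/3 + 0) = -6 - 1*(-19/3) = -6 + 19/3 = ⅓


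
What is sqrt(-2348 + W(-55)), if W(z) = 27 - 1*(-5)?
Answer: 2*I*sqrt(579) ≈ 48.125*I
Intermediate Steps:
W(z) = 32 (W(z) = 27 + 5 = 32)
sqrt(-2348 + W(-55)) = sqrt(-2348 + 32) = sqrt(-2316) = 2*I*sqrt(579)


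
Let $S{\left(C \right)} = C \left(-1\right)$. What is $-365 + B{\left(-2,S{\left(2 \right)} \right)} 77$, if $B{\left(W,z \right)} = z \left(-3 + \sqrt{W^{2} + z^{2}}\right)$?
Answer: $97 - 308 \sqrt{2} \approx -338.58$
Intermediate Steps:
$S{\left(C \right)} = - C$
$-365 + B{\left(-2,S{\left(2 \right)} \right)} 77 = -365 + \left(-1\right) 2 \left(-3 + \sqrt{\left(-2\right)^{2} + \left(\left(-1\right) 2\right)^{2}}\right) 77 = -365 + - 2 \left(-3 + \sqrt{4 + \left(-2\right)^{2}}\right) 77 = -365 + - 2 \left(-3 + \sqrt{4 + 4}\right) 77 = -365 + - 2 \left(-3 + \sqrt{8}\right) 77 = -365 + - 2 \left(-3 + 2 \sqrt{2}\right) 77 = -365 + \left(6 - 4 \sqrt{2}\right) 77 = -365 + \left(462 - 308 \sqrt{2}\right) = 97 - 308 \sqrt{2}$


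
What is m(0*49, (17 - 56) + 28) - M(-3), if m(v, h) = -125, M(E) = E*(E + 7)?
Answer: -113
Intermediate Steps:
M(E) = E*(7 + E)
m(0*49, (17 - 56) + 28) - M(-3) = -125 - (-3)*(7 - 3) = -125 - (-3)*4 = -125 - 1*(-12) = -125 + 12 = -113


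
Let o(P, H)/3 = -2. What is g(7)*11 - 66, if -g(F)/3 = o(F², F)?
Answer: 132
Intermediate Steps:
o(P, H) = -6 (o(P, H) = 3*(-2) = -6)
g(F) = 18 (g(F) = -3*(-6) = 18)
g(7)*11 - 66 = 18*11 - 66 = 198 - 66 = 132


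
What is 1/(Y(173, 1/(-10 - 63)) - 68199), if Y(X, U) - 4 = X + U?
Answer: -73/4965607 ≈ -1.4701e-5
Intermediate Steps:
Y(X, U) = 4 + U + X (Y(X, U) = 4 + (X + U) = 4 + (U + X) = 4 + U + X)
1/(Y(173, 1/(-10 - 63)) - 68199) = 1/((4 + 1/(-10 - 63) + 173) - 68199) = 1/((4 + 1/(-73) + 173) - 68199) = 1/((4 - 1/73 + 173) - 68199) = 1/(12920/73 - 68199) = 1/(-4965607/73) = -73/4965607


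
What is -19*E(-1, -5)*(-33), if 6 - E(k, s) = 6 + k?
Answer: 627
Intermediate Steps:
E(k, s) = -k (E(k, s) = 6 - (6 + k) = 6 + (-6 - k) = -k)
-19*E(-1, -5)*(-33) = -(-19)*(-1)*(-33) = -19*1*(-33) = -19*(-33) = 627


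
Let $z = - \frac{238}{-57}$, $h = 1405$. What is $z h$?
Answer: $\frac{334390}{57} \approx 5866.5$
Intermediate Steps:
$z = \frac{238}{57}$ ($z = \left(-238\right) \left(- \frac{1}{57}\right) = \frac{238}{57} \approx 4.1754$)
$z h = \frac{238}{57} \cdot 1405 = \frac{334390}{57}$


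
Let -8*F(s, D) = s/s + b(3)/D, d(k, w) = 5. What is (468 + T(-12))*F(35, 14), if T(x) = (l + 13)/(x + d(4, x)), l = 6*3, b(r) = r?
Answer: -55165/784 ≈ -70.364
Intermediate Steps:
l = 18
T(x) = 31/(5 + x) (T(x) = (18 + 13)/(x + 5) = 31/(5 + x))
F(s, D) = -⅛ - 3/(8*D) (F(s, D) = -(s/s + 3/D)/8 = -(1 + 3/D)/8 = -⅛ - 3/(8*D))
(468 + T(-12))*F(35, 14) = (468 + 31/(5 - 12))*((⅛)*(-3 - 1*14)/14) = (468 + 31/(-7))*((⅛)*(1/14)*(-3 - 14)) = (468 + 31*(-⅐))*((⅛)*(1/14)*(-17)) = (468 - 31/7)*(-17/112) = (3245/7)*(-17/112) = -55165/784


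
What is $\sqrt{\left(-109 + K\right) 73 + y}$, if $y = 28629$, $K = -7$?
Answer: $\sqrt{20161} \approx 141.99$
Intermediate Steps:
$\sqrt{\left(-109 + K\right) 73 + y} = \sqrt{\left(-109 - 7\right) 73 + 28629} = \sqrt{\left(-116\right) 73 + 28629} = \sqrt{-8468 + 28629} = \sqrt{20161}$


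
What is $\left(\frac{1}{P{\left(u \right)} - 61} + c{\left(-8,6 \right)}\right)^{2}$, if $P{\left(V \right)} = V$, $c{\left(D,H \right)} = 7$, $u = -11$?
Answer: $\frac{253009}{5184} \approx 48.806$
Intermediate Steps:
$\left(\frac{1}{P{\left(u \right)} - 61} + c{\left(-8,6 \right)}\right)^{2} = \left(\frac{1}{-11 - 61} + 7\right)^{2} = \left(\frac{1}{-72} + 7\right)^{2} = \left(- \frac{1}{72} + 7\right)^{2} = \left(\frac{503}{72}\right)^{2} = \frac{253009}{5184}$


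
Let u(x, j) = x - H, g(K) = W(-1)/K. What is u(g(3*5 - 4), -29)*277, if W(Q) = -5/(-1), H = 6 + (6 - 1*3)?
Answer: -26038/11 ≈ -2367.1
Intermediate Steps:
H = 9 (H = 6 + (6 - 3) = 6 + 3 = 9)
W(Q) = 5 (W(Q) = -5*(-1) = 5)
g(K) = 5/K
u(x, j) = -9 + x (u(x, j) = x - 1*9 = x - 9 = -9 + x)
u(g(3*5 - 4), -29)*277 = (-9 + 5/(3*5 - 4))*277 = (-9 + 5/(15 - 4))*277 = (-9 + 5/11)*277 = -94/11*277 = -26038/11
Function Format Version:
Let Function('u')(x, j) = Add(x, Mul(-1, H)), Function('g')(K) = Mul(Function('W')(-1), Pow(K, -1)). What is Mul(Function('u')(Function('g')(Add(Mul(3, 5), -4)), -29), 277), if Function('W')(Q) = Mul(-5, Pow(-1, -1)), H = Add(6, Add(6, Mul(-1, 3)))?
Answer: Rational(-26038, 11) ≈ -2367.1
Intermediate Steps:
H = 9 (H = Add(6, Add(6, -3)) = Add(6, 3) = 9)
Function('W')(Q) = 5 (Function('W')(Q) = Mul(-5, -1) = 5)
Function('g')(K) = Mul(5, Pow(K, -1))
Function('u')(x, j) = Add(-9, x) (Function('u')(x, j) = Add(x, Mul(-1, 9)) = Add(x, -9) = Add(-9, x))
Mul(Function('u')(Function('g')(Add(Mul(3, 5), -4)), -29), 277) = Mul(Add(-9, Mul(5, Pow(Add(Mul(3, 5), -4), -1))), 277) = Mul(Add(-9, Mul(5, Pow(Add(15, -4), -1))), 277) = Mul(Add(-9, Mul(5, Pow(11, -1))), 277) = Mul(Add(-9, Mul(5, Rational(1, 11))), 277) = Mul(Add(-9, Rational(5, 11)), 277) = Mul(Rational(-94, 11), 277) = Rational(-26038, 11)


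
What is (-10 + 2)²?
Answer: 64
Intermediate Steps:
(-10 + 2)² = (-8)² = 64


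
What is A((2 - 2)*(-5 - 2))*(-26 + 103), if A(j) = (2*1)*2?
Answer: 308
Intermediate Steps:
A(j) = 4 (A(j) = 2*2 = 4)
A((2 - 2)*(-5 - 2))*(-26 + 103) = 4*(-26 + 103) = 4*77 = 308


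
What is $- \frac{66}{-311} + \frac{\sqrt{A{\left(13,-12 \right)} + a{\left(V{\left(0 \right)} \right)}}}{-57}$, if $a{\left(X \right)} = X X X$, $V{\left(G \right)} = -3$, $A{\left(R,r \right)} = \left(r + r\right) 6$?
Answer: $\frac{66}{311} - \frac{i \sqrt{19}}{19} \approx 0.21222 - 0.22942 i$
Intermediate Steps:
$A{\left(R,r \right)} = 12 r$ ($A{\left(R,r \right)} = 2 r 6 = 12 r$)
$a{\left(X \right)} = X^{3}$ ($a{\left(X \right)} = X^{2} X = X^{3}$)
$- \frac{66}{-311} + \frac{\sqrt{A{\left(13,-12 \right)} + a{\left(V{\left(0 \right)} \right)}}}{-57} = - \frac{66}{-311} + \frac{\sqrt{12 \left(-12\right) + \left(-3\right)^{3}}}{-57} = \left(-66\right) \left(- \frac{1}{311}\right) + \sqrt{-144 - 27} \left(- \frac{1}{57}\right) = \frac{66}{311} + \sqrt{-171} \left(- \frac{1}{57}\right) = \frac{66}{311} + 3 i \sqrt{19} \left(- \frac{1}{57}\right) = \frac{66}{311} - \frac{i \sqrt{19}}{19}$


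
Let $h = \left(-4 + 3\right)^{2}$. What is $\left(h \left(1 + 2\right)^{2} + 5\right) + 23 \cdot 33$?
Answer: $773$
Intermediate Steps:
$h = 1$ ($h = \left(-1\right)^{2} = 1$)
$\left(h \left(1 + 2\right)^{2} + 5\right) + 23 \cdot 33 = \left(1 \left(1 + 2\right)^{2} + 5\right) + 23 \cdot 33 = \left(1 \cdot 3^{2} + 5\right) + 759 = \left(1 \cdot 9 + 5\right) + 759 = \left(9 + 5\right) + 759 = 14 + 759 = 773$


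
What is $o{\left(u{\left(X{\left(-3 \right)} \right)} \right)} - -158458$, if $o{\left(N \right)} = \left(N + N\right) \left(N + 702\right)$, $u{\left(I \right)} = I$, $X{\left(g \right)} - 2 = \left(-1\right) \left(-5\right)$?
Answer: $168384$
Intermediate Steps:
$X{\left(g \right)} = 7$ ($X{\left(g \right)} = 2 - -5 = 2 + 5 = 7$)
$o{\left(N \right)} = 2 N \left(702 + N\right)$
$o{\left(u{\left(X{\left(-3 \right)} \right)} \right)} - -158458 = 2 \cdot 7 \left(702 + 7\right) - -158458 = 2 \cdot 7 \cdot 709 + 158458 = 9926 + 158458 = 168384$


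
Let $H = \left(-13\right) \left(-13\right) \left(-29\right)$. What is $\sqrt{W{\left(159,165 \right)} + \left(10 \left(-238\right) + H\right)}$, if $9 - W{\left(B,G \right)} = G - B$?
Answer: $i \sqrt{7278} \approx 85.311 i$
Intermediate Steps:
$W{\left(B,G \right)} = 9 + B - G$ ($W{\left(B,G \right)} = 9 - \left(G - B\right) = 9 + \left(B - G\right) = 9 + B - G$)
$H = -4901$ ($H = 169 \left(-29\right) = -4901$)
$\sqrt{W{\left(159,165 \right)} + \left(10 \left(-238\right) + H\right)} = \sqrt{\left(9 + 159 - 165\right) + \left(10 \left(-238\right) - 4901\right)} = \sqrt{\left(9 + 159 - 165\right) - 7281} = \sqrt{3 - 7281} = \sqrt{-7278} = i \sqrt{7278}$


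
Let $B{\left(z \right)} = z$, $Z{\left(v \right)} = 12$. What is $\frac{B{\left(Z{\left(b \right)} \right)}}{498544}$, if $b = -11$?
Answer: $\frac{3}{124636} \approx 2.407 \cdot 10^{-5}$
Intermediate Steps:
$\frac{B{\left(Z{\left(b \right)} \right)}}{498544} = \frac{12}{498544} = 12 \cdot \frac{1}{498544} = \frac{3}{124636}$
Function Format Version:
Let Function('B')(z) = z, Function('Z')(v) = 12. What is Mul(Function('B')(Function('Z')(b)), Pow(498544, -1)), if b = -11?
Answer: Rational(3, 124636) ≈ 2.4070e-5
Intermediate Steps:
Mul(Function('B')(Function('Z')(b)), Pow(498544, -1)) = Mul(12, Pow(498544, -1)) = Mul(12, Rational(1, 498544)) = Rational(3, 124636)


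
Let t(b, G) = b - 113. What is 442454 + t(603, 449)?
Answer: 442944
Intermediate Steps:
t(b, G) = -113 + b
442454 + t(603, 449) = 442454 + (-113 + 603) = 442454 + 490 = 442944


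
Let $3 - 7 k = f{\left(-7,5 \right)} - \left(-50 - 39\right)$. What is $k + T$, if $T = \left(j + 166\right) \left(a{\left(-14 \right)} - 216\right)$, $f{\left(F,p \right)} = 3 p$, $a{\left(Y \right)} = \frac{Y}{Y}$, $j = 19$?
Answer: $- \frac{278526}{7} \approx -39789.0$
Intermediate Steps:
$a{\left(Y \right)} = 1$
$k = - \frac{101}{7}$ ($k = \frac{3}{7} - \frac{3 \cdot 5 - \left(-50 - 39\right)}{7} = \frac{3}{7} - \frac{15 - -89}{7} = \frac{3}{7} - \frac{15 + 89}{7} = \frac{3}{7} - \frac{104}{7} = - \frac{101}{7} \approx -14.429$)
$T = -39775$ ($T = \left(19 + 166\right) \left(1 - 216\right) = 185 \left(-215\right) = -39775$)
$k + T = - \frac{101}{7} - 39775 = - \frac{278526}{7}$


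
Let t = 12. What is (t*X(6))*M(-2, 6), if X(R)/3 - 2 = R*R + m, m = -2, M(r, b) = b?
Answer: 7776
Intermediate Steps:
X(R) = 3*R**2 (X(R) = 6 + 3*(R*R - 2) = 6 + 3*(R**2 - 2) = 6 + 3*(-2 + R**2) = 6 + (-6 + 3*R**2) = 3*R**2)
(t*X(6))*M(-2, 6) = (12*(3*6**2))*6 = (12*(3*36))*6 = (12*108)*6 = 1296*6 = 7776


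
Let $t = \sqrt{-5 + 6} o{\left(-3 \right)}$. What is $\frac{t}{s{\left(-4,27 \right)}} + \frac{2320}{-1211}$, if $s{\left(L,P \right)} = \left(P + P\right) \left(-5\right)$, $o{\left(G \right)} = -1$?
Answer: $- \frac{625189}{326970} \approx -1.9121$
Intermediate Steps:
$s{\left(L,P \right)} = - 10 P$ ($s{\left(L,P \right)} = 2 P \left(-5\right) = - 10 P$)
$t = -1$ ($t = \sqrt{-5 + 6} \left(-1\right) = \sqrt{1} \left(-1\right) = 1 \left(-1\right) = -1$)
$\frac{t}{s{\left(-4,27 \right)}} + \frac{2320}{-1211} = - \frac{1}{\left(-10\right) 27} + \frac{2320}{-1211} = - \frac{1}{-270} + 2320 \left(- \frac{1}{1211}\right) = \left(-1\right) \left(- \frac{1}{270}\right) - \frac{2320}{1211} = \frac{1}{270} - \frac{2320}{1211} = - \frac{625189}{326970}$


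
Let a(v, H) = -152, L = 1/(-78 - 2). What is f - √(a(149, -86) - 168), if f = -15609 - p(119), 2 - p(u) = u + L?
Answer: -1239361/80 - 8*I*√5 ≈ -15492.0 - 17.889*I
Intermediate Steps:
L = -1/80 (L = 1/(-80) = -1/80 ≈ -0.012500)
p(u) = 161/80 - u (p(u) = 2 - (u - 1/80) = 2 - (-1/80 + u) = 2 + (1/80 - u) = 161/80 - u)
f = -1239361/80 (f = -15609 - (161/80 - 1*119) = -15609 - (161/80 - 119) = -15609 - 1*(-9359/80) = -15609 + 9359/80 = -1239361/80 ≈ -15492.)
f - √(a(149, -86) - 168) = -1239361/80 - √(-152 - 168) = -1239361/80 - √(-320) = -1239361/80 - 8*I*√5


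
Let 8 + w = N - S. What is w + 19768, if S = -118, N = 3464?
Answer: 23342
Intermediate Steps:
w = 3574 (w = -8 + (3464 - 1*(-118)) = -8 + (3464 + 118) = -8 + 3582 = 3574)
w + 19768 = 3574 + 19768 = 23342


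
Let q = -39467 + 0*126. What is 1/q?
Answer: -1/39467 ≈ -2.5338e-5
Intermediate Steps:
q = -39467 (q = -39467 + 0 = -39467)
1/q = 1/(-39467) = -1/39467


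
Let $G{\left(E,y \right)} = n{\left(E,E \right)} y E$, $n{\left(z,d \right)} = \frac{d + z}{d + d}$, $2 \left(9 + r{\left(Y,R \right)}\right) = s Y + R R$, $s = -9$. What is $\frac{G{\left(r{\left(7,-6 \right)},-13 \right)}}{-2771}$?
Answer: $- \frac{585}{5542} \approx -0.10556$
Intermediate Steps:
$r{\left(Y,R \right)} = -9 + \frac{R^{2}}{2} - \frac{9 Y}{2}$ ($r{\left(Y,R \right)} = -9 + \frac{- 9 Y + R R}{2} = -9 + \frac{- 9 Y + R^{2}}{2} = -9 + \frac{R^{2} - 9 Y}{2} = -9 + \left(\frac{R^{2}}{2} - \frac{9 Y}{2}\right) = -9 + \frac{R^{2}}{2} - \frac{9 Y}{2}$)
$n{\left(z,d \right)} = \frac{d + z}{2 d}$
$G{\left(E,y \right)} = E y$ ($G{\left(E,y \right)} = \frac{E + E}{2 E} y E = \frac{2 E}{2 E} y E = 1 y E = y E = E y$)
$\frac{G{\left(r{\left(7,-6 \right)},-13 \right)}}{-2771} = \frac{\left(-9 + \frac{\left(-6\right)^{2}}{2} - \frac{63}{2}\right) \left(-13\right)}{-2771} = \left(-9 + \frac{1}{2} \cdot 36 - \frac{63}{2}\right) \left(-13\right) \left(- \frac{1}{2771}\right) = \left(-9 + 18 - \frac{63}{2}\right) \left(-13\right) \left(- \frac{1}{2771}\right) = \left(- \frac{45}{2}\right) \left(-13\right) \left(- \frac{1}{2771}\right) = \frac{585}{2} \left(- \frac{1}{2771}\right) = - \frac{585}{5542}$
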